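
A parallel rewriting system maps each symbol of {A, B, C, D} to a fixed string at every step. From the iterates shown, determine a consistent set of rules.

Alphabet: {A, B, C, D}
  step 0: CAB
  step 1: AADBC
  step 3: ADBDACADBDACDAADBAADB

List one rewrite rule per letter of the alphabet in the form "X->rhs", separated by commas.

  step 0 ⇒ step 1: CAB ⇒ A·ADB·C
    A ↦ ADB
    B ↦ C
    C ↦ A
    D ↦ DA  (constrained at step 1)

A->ADB, B->C, C->A, D->DA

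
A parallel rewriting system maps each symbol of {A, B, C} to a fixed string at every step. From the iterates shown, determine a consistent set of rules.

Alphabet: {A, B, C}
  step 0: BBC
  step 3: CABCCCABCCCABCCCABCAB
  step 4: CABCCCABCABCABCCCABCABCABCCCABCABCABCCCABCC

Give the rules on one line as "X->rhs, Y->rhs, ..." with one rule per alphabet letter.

  step 3 ⇒ step 4: CABCCCABCCCABCCCABCAB ⇒ CAB·C·C·CAB·CAB·CAB·C·C·CAB·CAB·CAB·C·C·CAB·CAB·CAB·C·C·CAB·C·C
    A ↦ C
    B ↦ C
    C ↦ CAB

A->C, B->C, C->CAB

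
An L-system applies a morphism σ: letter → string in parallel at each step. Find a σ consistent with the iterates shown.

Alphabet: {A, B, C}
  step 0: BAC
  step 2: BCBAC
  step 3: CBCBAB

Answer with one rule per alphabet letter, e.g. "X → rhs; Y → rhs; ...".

A->BA, B->C, C->B

  step 2 ⇒ step 3: BCBAC ⇒ C·B·C·BA·B
    A ↦ BA
    B ↦ C
    C ↦ B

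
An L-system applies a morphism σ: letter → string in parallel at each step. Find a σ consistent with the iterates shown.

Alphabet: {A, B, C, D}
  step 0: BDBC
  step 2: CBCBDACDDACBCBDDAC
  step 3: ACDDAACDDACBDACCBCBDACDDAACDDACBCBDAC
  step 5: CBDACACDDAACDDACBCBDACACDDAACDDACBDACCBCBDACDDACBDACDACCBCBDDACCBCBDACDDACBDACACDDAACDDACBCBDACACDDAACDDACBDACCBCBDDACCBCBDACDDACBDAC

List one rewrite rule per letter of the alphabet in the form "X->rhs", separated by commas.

A->D, B->DDA, C->AC, D->CB

  step 2 ⇒ step 3: CBCBDACDDACBCBDDAC ⇒ AC·DDA·AC·DDA·CB·D·AC·CB·CB·D·AC·DDA·AC·DDA·CB·CB·D·AC
    A ↦ D
    B ↦ DDA
    C ↦ AC
    D ↦ CB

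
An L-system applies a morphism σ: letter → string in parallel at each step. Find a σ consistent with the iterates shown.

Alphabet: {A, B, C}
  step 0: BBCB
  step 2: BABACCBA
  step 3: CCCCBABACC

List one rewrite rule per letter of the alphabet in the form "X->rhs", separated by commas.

  step 2 ⇒ step 3: BABACCBA ⇒ C·C·C·C·BA·BA·C·C
    A ↦ C
    B ↦ C
    C ↦ BA

A->C, B->C, C->BA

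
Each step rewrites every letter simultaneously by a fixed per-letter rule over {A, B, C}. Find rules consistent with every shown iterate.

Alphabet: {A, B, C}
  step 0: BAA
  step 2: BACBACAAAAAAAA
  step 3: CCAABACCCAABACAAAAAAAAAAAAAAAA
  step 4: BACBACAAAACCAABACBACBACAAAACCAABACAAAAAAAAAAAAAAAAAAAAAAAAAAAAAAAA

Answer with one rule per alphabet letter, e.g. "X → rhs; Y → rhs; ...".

  step 3 ⇒ step 4: CCAABACCCAABACAAAAAAAAAAAAAAAA ⇒ BAC·BAC·AA·AA·CC·AA·BAC·BAC·BAC·AA·AA·CC·AA·BAC·AA·AA·AA·AA·AA·AA·AA·AA·AA·AA·AA·AA·AA·AA·AA·AA
    A ↦ AA
    B ↦ CC
    C ↦ BAC

A->AA, B->CC, C->BAC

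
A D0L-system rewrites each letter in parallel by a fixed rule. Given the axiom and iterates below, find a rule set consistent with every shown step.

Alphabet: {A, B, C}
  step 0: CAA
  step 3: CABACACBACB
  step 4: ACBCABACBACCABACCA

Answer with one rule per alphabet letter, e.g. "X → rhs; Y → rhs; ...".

  step 3 ⇒ step 4: CABACACBACB ⇒ AC·B·CA·B·AC·B·AC·CA·B·AC·CA
    A ↦ B
    B ↦ CA
    C ↦ AC

A->B, B->CA, C->AC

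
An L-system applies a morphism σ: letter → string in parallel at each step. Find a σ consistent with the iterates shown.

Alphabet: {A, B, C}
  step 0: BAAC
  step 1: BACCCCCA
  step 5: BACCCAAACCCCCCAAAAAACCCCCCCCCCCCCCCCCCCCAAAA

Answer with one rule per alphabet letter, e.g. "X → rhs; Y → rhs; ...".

A->CC, B->BAC, C->A

  step 0 ⇒ step 1: BAAC ⇒ BAC·CC·CC·A
    A ↦ CC
    B ↦ BAC
    C ↦ A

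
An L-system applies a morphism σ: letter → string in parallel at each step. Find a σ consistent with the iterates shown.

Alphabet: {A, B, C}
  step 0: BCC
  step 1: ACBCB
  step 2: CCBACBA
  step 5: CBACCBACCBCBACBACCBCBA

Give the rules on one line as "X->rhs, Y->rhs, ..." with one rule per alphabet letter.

A->C, B->A, C->CB

  step 1 ⇒ step 2: ACBCB ⇒ C·CB·A·CB·A
    A ↦ C
    B ↦ A
    C ↦ CB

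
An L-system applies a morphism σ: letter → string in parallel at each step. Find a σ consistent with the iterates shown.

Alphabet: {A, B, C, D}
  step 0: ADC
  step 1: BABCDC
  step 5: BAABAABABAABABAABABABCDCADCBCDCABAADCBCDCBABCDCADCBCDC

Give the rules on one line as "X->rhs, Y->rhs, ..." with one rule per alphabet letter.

A->BA, B->A, C->DC, D->BC

  step 0 ⇒ step 1: ADC ⇒ BA·BC·DC
    A ↦ BA
    C ↦ DC
    D ↦ BC
    B ↦ A  (constrained at step 1)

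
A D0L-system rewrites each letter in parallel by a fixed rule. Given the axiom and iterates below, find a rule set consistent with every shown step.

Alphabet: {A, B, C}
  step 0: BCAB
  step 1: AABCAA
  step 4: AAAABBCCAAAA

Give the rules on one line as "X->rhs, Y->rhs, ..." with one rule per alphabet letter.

A->C, B->AA, C->B

  step 0 ⇒ step 1: BCAB ⇒ AA·B·C·AA
    A ↦ C
    B ↦ AA
    C ↦ B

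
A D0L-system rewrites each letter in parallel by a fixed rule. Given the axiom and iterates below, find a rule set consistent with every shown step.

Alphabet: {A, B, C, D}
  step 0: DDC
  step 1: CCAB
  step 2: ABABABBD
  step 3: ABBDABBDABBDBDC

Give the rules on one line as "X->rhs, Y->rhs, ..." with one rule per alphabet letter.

  step 2 ⇒ step 3: ABABABBD ⇒ AB·BD·AB·BD·AB·BD·BD·C
    A ↦ AB
    B ↦ BD
    D ↦ C
  step 0 ⇒ step 1: DDC ⇒ C·C·AB
    C ↦ AB

A->AB, B->BD, C->AB, D->C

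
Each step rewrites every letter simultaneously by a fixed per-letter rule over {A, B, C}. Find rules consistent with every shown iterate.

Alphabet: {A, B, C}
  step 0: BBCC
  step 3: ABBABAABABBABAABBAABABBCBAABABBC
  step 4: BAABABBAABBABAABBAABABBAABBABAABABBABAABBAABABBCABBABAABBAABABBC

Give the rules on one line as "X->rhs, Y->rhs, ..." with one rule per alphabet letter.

  step 3 ⇒ step 4: ABBABAABABBABAABBAABABBCBAABABBC ⇒ BA·AB·AB·BA·AB·BA·BA·AB·BA·AB·AB·BA·AB·BA·BA·AB·AB·BA·BA·AB·BA·AB·AB·BC·AB·BA·BA·AB·BA·AB·AB·BC
    A ↦ BA
    B ↦ AB
    C ↦ BC

A->BA, B->AB, C->BC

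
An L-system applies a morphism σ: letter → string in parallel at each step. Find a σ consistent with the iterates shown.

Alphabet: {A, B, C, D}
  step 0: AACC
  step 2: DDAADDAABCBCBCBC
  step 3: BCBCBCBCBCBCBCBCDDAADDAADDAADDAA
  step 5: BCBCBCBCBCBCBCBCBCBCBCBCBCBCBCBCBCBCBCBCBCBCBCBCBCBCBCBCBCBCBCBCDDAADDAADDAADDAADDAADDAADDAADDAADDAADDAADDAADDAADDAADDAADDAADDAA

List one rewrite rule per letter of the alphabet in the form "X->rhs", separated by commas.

A->BC, B->DD, C->AA, D->BC

  step 2 ⇒ step 3: DDAADDAABCBCBCBC ⇒ BC·BC·BC·BC·BC·BC·BC·BC·DD·AA·DD·AA·DD·AA·DD·AA
    A ↦ BC
    B ↦ DD
    C ↦ AA
    D ↦ BC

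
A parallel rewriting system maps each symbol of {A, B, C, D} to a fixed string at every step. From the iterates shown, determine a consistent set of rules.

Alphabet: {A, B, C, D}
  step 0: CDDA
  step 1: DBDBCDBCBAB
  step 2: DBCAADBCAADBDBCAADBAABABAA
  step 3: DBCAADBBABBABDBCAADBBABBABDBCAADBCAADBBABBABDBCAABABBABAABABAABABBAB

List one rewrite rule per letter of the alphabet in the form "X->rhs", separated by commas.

A->BAB, B->AA, C->DB, D->DBC

  step 2 ⇒ step 3: DBCAADBCAADBDBCAADBAABABAA ⇒ DBC·AA·DB·BAB·BAB·DBC·AA·DB·BAB·BAB·DBC·AA·DBC·AA·DB·BAB·BAB·DBC·AA·BAB·BAB·AA·BAB·AA·BAB·BAB
    A ↦ BAB
    B ↦ AA
    C ↦ DB
    D ↦ DBC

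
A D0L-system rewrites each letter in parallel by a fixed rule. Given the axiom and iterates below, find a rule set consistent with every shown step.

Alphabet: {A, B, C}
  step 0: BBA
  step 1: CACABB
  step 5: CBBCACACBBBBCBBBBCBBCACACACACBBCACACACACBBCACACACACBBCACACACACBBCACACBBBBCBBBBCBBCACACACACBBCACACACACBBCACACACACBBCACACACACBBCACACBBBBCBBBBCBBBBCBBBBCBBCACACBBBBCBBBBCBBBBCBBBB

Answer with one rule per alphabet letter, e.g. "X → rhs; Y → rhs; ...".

  step 0 ⇒ step 1: BBA ⇒ CA·CA·BB
    A ↦ BB
    B ↦ CA
    C ↦ CBB  (constrained at step 1)

A->BB, B->CA, C->CBB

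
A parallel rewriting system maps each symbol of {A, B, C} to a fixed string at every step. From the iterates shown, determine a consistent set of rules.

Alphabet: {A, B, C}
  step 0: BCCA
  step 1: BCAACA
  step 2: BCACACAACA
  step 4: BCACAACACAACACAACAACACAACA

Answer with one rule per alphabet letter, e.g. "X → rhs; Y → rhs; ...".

A->CA, B->BC, C->A

  step 1 ⇒ step 2: BCAACA ⇒ BC·A·CA·CA·A·CA
    A ↦ CA
    B ↦ BC
    C ↦ A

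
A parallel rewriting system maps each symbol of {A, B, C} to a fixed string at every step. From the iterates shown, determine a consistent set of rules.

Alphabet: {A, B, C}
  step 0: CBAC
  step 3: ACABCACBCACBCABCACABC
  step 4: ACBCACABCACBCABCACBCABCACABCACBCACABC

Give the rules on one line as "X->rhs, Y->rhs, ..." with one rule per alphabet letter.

  step 3 ⇒ step 4: ACABCACBCACBCABCACABC ⇒ AC·BC·AC·A·BC·AC·BC·A·BC·AC·BC·A·BC·AC·A·BC·AC·BC·AC·A·BC
    A ↦ AC
    B ↦ A
    C ↦ BC

A->AC, B->A, C->BC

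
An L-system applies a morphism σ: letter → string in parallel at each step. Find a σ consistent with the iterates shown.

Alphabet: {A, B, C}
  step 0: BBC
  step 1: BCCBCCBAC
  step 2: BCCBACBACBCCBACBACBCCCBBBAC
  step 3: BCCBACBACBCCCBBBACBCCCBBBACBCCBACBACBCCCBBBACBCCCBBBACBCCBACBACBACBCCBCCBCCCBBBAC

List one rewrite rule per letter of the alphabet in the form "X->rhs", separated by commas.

  step 2 ⇒ step 3: BCCBACBACBCCBACBACBCCCBBBAC ⇒ BCC·BAC·BAC·BCC·CBB·BAC·BCC·CBB·BAC·BCC·BAC·BAC·BCC·CBB·BAC·BCC·CBB·BAC·BCC·BAC·BAC·BAC·BCC·BCC·BCC·CBB·BAC
    A ↦ CBB
    B ↦ BCC
    C ↦ BAC

A->CBB, B->BCC, C->BAC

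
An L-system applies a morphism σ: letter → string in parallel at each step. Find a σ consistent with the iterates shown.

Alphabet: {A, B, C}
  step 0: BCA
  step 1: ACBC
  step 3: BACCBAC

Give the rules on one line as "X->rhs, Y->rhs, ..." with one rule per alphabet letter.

A->C, B->AC, C->B

  step 0 ⇒ step 1: BCA ⇒ AC·B·C
    A ↦ C
    B ↦ AC
    C ↦ B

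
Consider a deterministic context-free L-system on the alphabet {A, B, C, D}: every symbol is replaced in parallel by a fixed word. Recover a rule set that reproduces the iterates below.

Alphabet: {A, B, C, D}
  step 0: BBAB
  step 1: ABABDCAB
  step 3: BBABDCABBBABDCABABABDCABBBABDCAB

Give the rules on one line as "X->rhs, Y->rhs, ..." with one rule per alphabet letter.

  step 0 ⇒ step 1: BBAB ⇒ AB·AB·DC·AB
    A ↦ DC
    B ↦ AB
    C ↦ AB  (constrained at step 1)
    D ↦ BB  (constrained at step 1)

A->DC, B->AB, C->AB, D->BB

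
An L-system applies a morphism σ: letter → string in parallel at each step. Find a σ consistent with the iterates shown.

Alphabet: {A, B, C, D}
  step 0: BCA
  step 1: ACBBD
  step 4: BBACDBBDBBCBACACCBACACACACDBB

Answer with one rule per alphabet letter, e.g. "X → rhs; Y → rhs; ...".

  step 0 ⇒ step 1: BCA ⇒ AC·BB·D
    A ↦ D
    B ↦ AC
    C ↦ BB
    D ↦ CB  (constrained at step 1)

A->D, B->AC, C->BB, D->CB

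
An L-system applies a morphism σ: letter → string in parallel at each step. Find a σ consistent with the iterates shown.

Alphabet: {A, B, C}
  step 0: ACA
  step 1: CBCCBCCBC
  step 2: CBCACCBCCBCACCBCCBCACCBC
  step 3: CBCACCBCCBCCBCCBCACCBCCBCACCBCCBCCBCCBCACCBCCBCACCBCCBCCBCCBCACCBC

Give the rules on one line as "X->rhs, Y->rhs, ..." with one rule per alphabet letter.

A->CBC, B->AC, C->CBC

  step 2 ⇒ step 3: CBCACCBCCBCACCBCCBCACCBC ⇒ CBC·AC·CBC·CBC·CBC·CBC·AC·CBC·CBC·AC·CBC·CBC·CBC·CBC·AC·CBC·CBC·AC·CBC·CBC·CBC·CBC·AC·CBC
    A ↦ CBC
    B ↦ AC
    C ↦ CBC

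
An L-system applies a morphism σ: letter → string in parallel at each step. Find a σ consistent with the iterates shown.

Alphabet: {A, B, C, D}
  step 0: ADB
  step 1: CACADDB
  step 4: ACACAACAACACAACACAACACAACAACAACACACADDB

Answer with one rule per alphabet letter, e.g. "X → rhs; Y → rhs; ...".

  step 0 ⇒ step 1: ADB ⇒ CA·CA·DDB
    A ↦ CA
    B ↦ DDB
    D ↦ CA
    C ↦ A  (constrained at step 1)

A->CA, B->DDB, C->A, D->CA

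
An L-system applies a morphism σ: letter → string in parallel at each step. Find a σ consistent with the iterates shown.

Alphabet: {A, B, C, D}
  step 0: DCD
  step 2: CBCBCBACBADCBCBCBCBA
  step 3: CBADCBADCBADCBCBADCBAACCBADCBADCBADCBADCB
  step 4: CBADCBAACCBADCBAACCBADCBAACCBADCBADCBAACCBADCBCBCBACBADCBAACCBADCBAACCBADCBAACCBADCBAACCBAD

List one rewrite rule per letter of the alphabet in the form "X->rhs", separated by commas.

A->CB, B->D, C->CBA, D->AAC

  step 3 ⇒ step 4: CBADCBADCBADCBCBADCBAACCBADCBADCBADCBADCB ⇒ CBA·D·CB·AAC·CBA·D·CB·AAC·CBA·D·CB·AAC·CBA·D·CBA·D·CB·AAC·CBA·D·CB·CB·CBA·CBA·D·CB·AAC·CBA·D·CB·AAC·CBA·D·CB·AAC·CBA·D·CB·AAC·CBA·D
    A ↦ CB
    B ↦ D
    C ↦ CBA
    D ↦ AAC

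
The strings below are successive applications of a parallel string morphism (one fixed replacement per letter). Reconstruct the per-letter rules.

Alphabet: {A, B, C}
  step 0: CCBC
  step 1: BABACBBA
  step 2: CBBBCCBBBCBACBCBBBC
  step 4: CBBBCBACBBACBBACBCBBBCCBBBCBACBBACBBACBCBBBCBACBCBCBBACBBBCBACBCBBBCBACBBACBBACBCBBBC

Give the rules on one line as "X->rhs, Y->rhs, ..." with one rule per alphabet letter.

A->BBC, B->CB, C->BA

  step 1 ⇒ step 2: BABACBBA ⇒ CB·BBC·CB·BBC·BA·CB·CB·BBC
    A ↦ BBC
    B ↦ CB
    C ↦ BA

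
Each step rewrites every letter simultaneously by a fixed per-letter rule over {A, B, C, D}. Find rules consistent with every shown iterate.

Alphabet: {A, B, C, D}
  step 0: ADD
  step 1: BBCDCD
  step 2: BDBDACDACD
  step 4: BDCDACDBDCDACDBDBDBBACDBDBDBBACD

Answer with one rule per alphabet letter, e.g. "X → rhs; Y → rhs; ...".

  step 1 ⇒ step 2: BBCDCD ⇒ BD·BD·A·CD·A·CD
    B ↦ BD
    C ↦ A
    D ↦ CD
  step 0 ⇒ step 1: ADD ⇒ BB·CD·CD
    A ↦ BB

A->BB, B->BD, C->A, D->CD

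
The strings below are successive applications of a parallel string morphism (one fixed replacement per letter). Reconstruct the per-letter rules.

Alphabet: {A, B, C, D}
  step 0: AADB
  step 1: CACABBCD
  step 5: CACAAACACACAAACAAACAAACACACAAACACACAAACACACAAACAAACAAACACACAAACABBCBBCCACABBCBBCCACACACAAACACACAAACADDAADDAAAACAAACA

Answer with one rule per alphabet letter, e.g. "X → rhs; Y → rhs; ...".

A->CA, B->D, C->AA, D->BBC

  step 0 ⇒ step 1: AADB ⇒ CA·CA·BBC·D
    A ↦ CA
    B ↦ D
    D ↦ BBC
    C ↦ AA  (constrained at step 1)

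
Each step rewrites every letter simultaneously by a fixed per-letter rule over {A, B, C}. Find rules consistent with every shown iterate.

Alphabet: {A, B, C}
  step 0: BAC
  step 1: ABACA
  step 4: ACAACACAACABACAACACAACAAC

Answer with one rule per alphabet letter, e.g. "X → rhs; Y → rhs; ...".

  step 0 ⇒ step 1: BAC ⇒ AB·AC·A
    A ↦ AC
    B ↦ AB
    C ↦ A

A->AC, B->AB, C->A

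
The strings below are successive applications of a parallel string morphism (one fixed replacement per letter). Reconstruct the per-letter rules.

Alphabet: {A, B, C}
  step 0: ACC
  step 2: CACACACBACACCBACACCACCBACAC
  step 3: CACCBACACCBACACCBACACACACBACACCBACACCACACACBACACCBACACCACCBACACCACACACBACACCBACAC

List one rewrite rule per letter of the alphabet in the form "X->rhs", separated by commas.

A->CBA, B->ACA, C->CAC

  step 2 ⇒ step 3: CACACACBACACCBACACCACCBACAC ⇒ CAC·CBA·CAC·CBA·CAC·CBA·CAC·ACA·CBA·CAC·CBA·CAC·CAC·ACA·CBA·CAC·CBA·CAC·CAC·CBA·CAC·CAC·ACA·CBA·CAC·CBA·CAC
    A ↦ CBA
    B ↦ ACA
    C ↦ CAC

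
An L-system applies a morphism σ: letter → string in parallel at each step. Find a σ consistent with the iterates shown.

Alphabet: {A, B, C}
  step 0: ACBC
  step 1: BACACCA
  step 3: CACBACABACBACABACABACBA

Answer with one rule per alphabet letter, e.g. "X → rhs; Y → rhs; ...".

  step 0 ⇒ step 1: ACBC ⇒ BA·CA·C·CA
    A ↦ BA
    B ↦ C
    C ↦ CA

A->BA, B->C, C->CA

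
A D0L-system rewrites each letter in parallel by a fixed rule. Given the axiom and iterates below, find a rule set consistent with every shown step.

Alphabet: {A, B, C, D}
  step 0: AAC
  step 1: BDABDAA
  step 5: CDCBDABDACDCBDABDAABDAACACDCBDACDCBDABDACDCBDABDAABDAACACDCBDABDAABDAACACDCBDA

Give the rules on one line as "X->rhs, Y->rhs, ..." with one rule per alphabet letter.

A->BDA, B->CD, C->A, D->C

  step 0 ⇒ step 1: AAC ⇒ BDA·BDA·A
    A ↦ BDA
    C ↦ A
    B ↦ CD  (constrained at step 1)
    D ↦ C  (constrained at step 1)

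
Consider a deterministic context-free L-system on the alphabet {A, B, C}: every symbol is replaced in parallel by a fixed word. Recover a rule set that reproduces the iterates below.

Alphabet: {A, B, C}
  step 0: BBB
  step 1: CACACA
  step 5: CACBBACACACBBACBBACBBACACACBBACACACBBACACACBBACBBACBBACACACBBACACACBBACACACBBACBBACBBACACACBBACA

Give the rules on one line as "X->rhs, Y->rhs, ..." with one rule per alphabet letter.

A->CB, B->CA, C->BA

  step 0 ⇒ step 1: BBB ⇒ CA·CA·CA
    B ↦ CA
    A ↦ CB  (constrained at step 1)
    C ↦ BA  (constrained at step 1)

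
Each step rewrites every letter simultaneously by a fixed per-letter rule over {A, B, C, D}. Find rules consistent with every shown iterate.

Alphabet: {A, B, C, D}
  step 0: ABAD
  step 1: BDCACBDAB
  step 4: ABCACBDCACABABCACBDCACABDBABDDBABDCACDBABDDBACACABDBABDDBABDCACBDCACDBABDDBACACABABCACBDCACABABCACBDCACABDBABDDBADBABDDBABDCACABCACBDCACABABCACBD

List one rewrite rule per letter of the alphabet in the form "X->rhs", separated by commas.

  step 0 ⇒ step 1: ABAD ⇒ BD·CAC·BD·AB
    A ↦ BD
    B ↦ CAC
    D ↦ AB
    C ↦ DBA  (constrained at step 1)

A->BD, B->CAC, C->DBA, D->AB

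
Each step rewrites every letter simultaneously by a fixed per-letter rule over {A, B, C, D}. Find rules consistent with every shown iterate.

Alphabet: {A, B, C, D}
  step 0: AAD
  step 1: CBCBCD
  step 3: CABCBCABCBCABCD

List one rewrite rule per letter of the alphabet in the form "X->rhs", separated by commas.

  step 0 ⇒ step 1: AAD ⇒ CB·CB·CD
    A ↦ CB
    D ↦ CD
    B ↦ CA  (constrained at step 1)
    C ↦ B  (constrained at step 1)

A->CB, B->CA, C->B, D->CD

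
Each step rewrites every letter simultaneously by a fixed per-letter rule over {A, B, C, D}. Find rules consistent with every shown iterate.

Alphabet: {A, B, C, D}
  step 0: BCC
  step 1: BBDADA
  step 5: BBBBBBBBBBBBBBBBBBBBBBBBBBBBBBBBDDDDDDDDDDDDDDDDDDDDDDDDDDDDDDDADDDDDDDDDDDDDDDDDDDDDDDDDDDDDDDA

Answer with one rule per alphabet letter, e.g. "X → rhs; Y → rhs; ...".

A->DC, B->BB, C->DA, D->DD

  step 0 ⇒ step 1: BCC ⇒ BB·DA·DA
    B ↦ BB
    C ↦ DA
    A ↦ DC  (constrained at step 1)
    D ↦ DD  (constrained at step 1)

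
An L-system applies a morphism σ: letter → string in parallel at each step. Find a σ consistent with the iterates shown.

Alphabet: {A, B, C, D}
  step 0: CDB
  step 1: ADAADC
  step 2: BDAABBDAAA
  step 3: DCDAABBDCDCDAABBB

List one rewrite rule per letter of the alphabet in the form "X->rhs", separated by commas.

A->B, B->DC, C->A, D->DAA

  step 2 ⇒ step 3: BDAABBDAAA ⇒ DC·DAA·B·B·DC·DC·DAA·B·B·B
    A ↦ B
    B ↦ DC
    D ↦ DAA
  step 0 ⇒ step 1: CDB ⇒ A·DAA·DC
    C ↦ A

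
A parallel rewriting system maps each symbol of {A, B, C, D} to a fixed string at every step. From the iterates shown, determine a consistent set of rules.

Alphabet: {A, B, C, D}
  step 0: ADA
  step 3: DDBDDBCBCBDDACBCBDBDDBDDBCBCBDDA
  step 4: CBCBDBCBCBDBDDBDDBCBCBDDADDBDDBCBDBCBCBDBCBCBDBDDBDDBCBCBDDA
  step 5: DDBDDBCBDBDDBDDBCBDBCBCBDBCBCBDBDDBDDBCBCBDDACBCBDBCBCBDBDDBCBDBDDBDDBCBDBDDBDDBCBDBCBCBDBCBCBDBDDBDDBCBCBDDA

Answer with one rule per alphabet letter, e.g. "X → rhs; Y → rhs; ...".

A->DDA, B->DB, C->D, D->CB

  step 4 ⇒ step 5: CBCBDBCBCBDBDDBDDBCBCBDDADDBDDBCBDBCBCBDBCBCBDBDDBDDBCBCBDDA ⇒ D·DB·D·DB·CB·DB·D·DB·D·DB·CB·DB·CB·CB·DB·CB·CB·DB·D·DB·D·DB·CB·CB·DDA·CB·CB·DB·CB·CB·DB·D·DB·CB·DB·D·DB·D·DB·CB·DB·D·DB·D·DB·CB·DB·CB·CB·DB·CB·CB·DB·D·DB·D·DB·CB·CB·DDA
    A ↦ DDA
    B ↦ DB
    C ↦ D
    D ↦ CB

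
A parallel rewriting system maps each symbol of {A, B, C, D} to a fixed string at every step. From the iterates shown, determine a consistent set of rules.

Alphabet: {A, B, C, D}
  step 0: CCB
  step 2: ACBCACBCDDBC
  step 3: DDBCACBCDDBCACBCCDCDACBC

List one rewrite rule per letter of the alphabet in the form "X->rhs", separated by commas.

A->DD, B->AC, C->BC, D->CD

  step 2 ⇒ step 3: ACBCACBCDDBC ⇒ DD·BC·AC·BC·DD·BC·AC·BC·CD·CD·AC·BC
    A ↦ DD
    B ↦ AC
    C ↦ BC
    D ↦ CD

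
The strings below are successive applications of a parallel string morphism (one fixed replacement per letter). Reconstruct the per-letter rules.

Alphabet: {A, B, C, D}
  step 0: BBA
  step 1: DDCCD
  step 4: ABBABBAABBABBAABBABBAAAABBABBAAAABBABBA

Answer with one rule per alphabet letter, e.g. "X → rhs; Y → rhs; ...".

A->CCD, B->D, C->ABB, D->A

  step 0 ⇒ step 1: BBA ⇒ D·D·CCD
    A ↦ CCD
    B ↦ D
    C ↦ ABB  (constrained at step 1)
    D ↦ A  (constrained at step 1)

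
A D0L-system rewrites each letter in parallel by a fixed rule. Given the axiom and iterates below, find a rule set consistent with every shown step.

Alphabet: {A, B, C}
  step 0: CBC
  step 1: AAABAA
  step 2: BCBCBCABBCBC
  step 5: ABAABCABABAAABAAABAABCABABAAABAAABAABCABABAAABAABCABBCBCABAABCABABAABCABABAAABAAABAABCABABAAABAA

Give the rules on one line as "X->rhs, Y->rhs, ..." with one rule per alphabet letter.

A->BC, B->AB, C->AA

  step 1 ⇒ step 2: AAABAA ⇒ BC·BC·BC·AB·BC·BC
    A ↦ BC
    B ↦ AB
  step 0 ⇒ step 1: CBC ⇒ AA·AB·AA
    C ↦ AA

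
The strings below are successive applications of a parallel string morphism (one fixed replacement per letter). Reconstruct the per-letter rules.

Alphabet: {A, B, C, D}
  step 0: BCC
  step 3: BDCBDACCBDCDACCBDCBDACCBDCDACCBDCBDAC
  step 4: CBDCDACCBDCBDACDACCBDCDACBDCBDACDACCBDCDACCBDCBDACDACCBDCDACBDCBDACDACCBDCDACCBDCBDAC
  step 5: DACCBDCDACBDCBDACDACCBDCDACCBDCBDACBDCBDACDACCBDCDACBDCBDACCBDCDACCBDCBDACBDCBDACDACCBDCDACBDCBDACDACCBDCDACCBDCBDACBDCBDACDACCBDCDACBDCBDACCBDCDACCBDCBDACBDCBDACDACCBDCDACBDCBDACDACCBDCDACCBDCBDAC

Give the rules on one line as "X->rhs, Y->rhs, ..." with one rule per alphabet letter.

  step 4 ⇒ step 5: CBDCDACCBDCBDACDACCBDCDACBDCBDACDACCBDCDACCBDCBDACDACCBDCDACBDCBDACDACCBDCDACCBDCBDAC ⇒ DAC·C·BDC·DAC·BDC·B·DAC·DAC·C·BDC·DAC·C·BDC·B·DAC·BDC·B·DAC·DAC·C·BDC·DAC·BDC·B·DAC·C·BDC·DAC·C·BDC·B·DAC·BDC·B·DAC·DAC·C·BDC·DAC·BDC·B·DAC·DAC·C·BDC·DAC·C·BDC·B·DAC·BDC·B·DAC·DAC·C·BDC·DAC·BDC·B·DAC·C·BDC·DAC·C·BDC·B·DAC·BDC·B·DAC·DAC·C·BDC·DAC·BDC·B·DAC·DAC·C·BDC·DAC·C·BDC·B·DAC
    A ↦ B
    B ↦ C
    C ↦ DAC
    D ↦ BDC

A->B, B->C, C->DAC, D->BDC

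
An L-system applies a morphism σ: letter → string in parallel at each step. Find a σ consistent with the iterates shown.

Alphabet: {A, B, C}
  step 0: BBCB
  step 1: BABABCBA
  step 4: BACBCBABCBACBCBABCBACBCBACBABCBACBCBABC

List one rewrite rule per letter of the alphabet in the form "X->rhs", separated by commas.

  step 0 ⇒ step 1: BBCB ⇒ BA·BA·BC·BA
    B ↦ BA
    C ↦ BC
    A ↦ C  (constrained at step 1)

A->C, B->BA, C->BC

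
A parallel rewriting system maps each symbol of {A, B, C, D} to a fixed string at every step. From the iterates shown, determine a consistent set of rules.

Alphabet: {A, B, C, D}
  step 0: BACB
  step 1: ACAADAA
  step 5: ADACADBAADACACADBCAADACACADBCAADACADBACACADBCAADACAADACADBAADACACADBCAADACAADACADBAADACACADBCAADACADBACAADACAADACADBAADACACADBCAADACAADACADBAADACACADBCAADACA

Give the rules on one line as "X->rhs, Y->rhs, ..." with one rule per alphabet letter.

A->CA, B->A, C->ADA, D->DB

  step 0 ⇒ step 1: BACB ⇒ A·CA·ADA·A
    A ↦ CA
    B ↦ A
    C ↦ ADA
    D ↦ DB  (constrained at step 1)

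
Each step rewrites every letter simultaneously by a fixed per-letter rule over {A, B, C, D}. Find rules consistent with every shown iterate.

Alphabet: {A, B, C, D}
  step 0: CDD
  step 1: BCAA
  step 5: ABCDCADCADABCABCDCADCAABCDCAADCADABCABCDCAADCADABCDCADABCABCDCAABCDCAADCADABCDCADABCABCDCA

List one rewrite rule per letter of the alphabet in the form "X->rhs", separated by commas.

  step 0 ⇒ step 1: CDD ⇒ BC·A·A
    C ↦ BC
    D ↦ A
    A ↦ DCA  (constrained at step 1)
    B ↦ DA  (constrained at step 1)

A->DCA, B->DA, C->BC, D->A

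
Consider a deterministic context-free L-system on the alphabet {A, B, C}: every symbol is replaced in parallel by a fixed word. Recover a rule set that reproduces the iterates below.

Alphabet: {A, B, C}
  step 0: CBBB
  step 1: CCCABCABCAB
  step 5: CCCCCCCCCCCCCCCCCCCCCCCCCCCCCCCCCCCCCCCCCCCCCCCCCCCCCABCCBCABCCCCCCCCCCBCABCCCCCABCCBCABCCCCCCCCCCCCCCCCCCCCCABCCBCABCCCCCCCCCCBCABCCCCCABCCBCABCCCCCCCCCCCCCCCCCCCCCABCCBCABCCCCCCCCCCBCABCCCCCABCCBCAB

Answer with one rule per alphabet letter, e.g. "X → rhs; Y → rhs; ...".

A->B, B->CAB, C->CC

  step 0 ⇒ step 1: CBBB ⇒ CC·CAB·CAB·CAB
    B ↦ CAB
    C ↦ CC
    A ↦ B  (constrained at step 1)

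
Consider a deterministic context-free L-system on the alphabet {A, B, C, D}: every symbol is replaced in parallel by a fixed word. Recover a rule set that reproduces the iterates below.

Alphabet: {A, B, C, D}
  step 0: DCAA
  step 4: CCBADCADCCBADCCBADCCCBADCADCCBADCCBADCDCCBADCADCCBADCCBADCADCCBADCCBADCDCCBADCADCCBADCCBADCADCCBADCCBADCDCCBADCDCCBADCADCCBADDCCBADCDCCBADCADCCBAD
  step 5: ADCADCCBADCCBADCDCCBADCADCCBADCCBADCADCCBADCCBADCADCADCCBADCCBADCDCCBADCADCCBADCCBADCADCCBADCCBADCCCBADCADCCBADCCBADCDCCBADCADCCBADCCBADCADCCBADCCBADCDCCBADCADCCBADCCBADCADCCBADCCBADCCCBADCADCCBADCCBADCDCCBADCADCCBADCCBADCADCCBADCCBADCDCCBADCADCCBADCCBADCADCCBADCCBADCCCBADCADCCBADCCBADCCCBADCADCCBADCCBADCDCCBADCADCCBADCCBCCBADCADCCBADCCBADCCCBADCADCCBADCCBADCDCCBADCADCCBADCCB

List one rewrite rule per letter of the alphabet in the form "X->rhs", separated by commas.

A->D, B->CBA, C->ADC, D->CCB

  step 4 ⇒ step 5: CCBADCADCCBADCCBADCCCBADCADCCBADCCBADCDCCBADCADCCBADCCBADCADCCBADCCBADCDCCBADCADCCBADCCBADCADCCBADCCBADCDCCBADCDCCBADCADCCBADDCCBADCDCCBADCADCCBAD ⇒ ADC·ADC·CBA·D·CCB·ADC·D·CCB·ADC·ADC·CBA·D·CCB·ADC·ADC·CBA·D·CCB·ADC·ADC·ADC·CBA·D·CCB·ADC·D·CCB·ADC·ADC·CBA·D·CCB·ADC·ADC·CBA·D·CCB·ADC·CCB·ADC·ADC·CBA·D·CCB·ADC·D·CCB·ADC·ADC·CBA·D·CCB·ADC·ADC·CBA·D·CCB·ADC·D·CCB·ADC·ADC·CBA·D·CCB·ADC·ADC·CBA·D·CCB·ADC·CCB·ADC·ADC·CBA·D·CCB·ADC·D·CCB·ADC·ADC·CBA·D·CCB·ADC·ADC·CBA·D·CCB·ADC·D·CCB·ADC·ADC·CBA·D·CCB·ADC·ADC·CBA·D·CCB·ADC·CCB·ADC·ADC·CBA·D·CCB·ADC·CCB·ADC·ADC·CBA·D·CCB·ADC·D·CCB·ADC·ADC·CBA·D·CCB·CCB·ADC·ADC·CBA·D·CCB·ADC·CCB·ADC·ADC·CBA·D·CCB·ADC·D·CCB·ADC·ADC·CBA·D·CCB
    A ↦ D
    B ↦ CBA
    C ↦ ADC
    D ↦ CCB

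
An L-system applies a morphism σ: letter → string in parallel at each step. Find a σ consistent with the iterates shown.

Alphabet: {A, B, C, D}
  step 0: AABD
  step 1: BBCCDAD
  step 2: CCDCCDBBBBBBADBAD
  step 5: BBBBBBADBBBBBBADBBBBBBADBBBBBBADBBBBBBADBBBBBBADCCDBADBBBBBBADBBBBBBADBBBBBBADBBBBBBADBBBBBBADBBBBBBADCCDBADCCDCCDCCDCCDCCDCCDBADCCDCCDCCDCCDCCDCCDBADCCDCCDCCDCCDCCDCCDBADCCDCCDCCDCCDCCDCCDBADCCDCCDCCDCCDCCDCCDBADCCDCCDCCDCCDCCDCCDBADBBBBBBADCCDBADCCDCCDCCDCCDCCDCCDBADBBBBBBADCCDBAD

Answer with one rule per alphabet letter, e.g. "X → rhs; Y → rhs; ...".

A->B, B->CCD, C->BBB, D->AD

  step 1 ⇒ step 2: BBCCDAD ⇒ CCD·CCD·BBB·BBB·AD·B·AD
    A ↦ B
    B ↦ CCD
    C ↦ BBB
    D ↦ AD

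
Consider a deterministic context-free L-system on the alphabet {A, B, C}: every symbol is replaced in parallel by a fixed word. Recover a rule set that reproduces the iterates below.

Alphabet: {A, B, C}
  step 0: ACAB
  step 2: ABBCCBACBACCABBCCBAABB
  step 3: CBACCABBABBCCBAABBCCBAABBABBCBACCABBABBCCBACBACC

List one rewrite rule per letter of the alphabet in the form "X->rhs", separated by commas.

A->CBA, B->C, C->ABB

  step 2 ⇒ step 3: ABBCCBACBACCABBCCBAABB ⇒ CBA·C·C·ABB·ABB·C·CBA·ABB·C·CBA·ABB·ABB·CBA·C·C·ABB·ABB·C·CBA·CBA·C·C
    A ↦ CBA
    B ↦ C
    C ↦ ABB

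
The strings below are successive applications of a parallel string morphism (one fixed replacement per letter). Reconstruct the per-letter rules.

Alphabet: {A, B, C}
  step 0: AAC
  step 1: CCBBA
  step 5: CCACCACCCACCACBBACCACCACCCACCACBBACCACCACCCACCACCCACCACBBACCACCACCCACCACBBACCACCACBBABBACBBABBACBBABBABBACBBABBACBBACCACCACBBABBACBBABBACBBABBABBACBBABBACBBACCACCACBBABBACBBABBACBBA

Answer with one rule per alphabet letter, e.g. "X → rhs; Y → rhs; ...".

A->C, B->CCA, C->BBA

  step 0 ⇒ step 1: AAC ⇒ C·C·BBA
    A ↦ C
    C ↦ BBA
    B ↦ CCA  (constrained at step 1)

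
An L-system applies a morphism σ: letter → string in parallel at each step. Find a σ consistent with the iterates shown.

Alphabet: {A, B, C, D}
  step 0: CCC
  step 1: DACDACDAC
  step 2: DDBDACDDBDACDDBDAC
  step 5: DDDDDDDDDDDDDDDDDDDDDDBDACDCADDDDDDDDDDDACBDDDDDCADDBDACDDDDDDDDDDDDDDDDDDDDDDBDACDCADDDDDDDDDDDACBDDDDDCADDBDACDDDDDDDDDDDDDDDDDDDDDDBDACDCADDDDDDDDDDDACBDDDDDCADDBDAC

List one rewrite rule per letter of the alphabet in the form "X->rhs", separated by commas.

A->B, B->DCA, C->DAC, D->DD

  step 1 ⇒ step 2: DACDACDAC ⇒ DD·B·DAC·DD·B·DAC·DD·B·DAC
    A ↦ B
    C ↦ DAC
    D ↦ DD
    B ↦ DCA  (constrained at step 2)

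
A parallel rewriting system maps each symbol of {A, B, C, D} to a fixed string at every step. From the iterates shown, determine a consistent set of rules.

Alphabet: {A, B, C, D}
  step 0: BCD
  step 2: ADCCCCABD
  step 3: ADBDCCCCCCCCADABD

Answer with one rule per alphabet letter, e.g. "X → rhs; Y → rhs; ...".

  step 2 ⇒ step 3: ADCCCCABD ⇒ AD·BD·CC·CC·CC·CC·AD·A·BD
    A ↦ AD
    B ↦ A
    C ↦ CC
    D ↦ BD

A->AD, B->A, C->CC, D->BD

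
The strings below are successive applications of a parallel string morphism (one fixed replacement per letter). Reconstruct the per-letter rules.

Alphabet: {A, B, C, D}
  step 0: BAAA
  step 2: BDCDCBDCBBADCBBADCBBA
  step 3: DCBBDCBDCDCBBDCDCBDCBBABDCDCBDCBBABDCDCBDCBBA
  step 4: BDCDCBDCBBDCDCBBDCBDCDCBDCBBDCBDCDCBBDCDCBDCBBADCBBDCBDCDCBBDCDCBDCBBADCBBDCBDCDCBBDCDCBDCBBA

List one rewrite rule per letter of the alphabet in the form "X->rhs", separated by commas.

A->BA, B->DCB, C->DC, D->B

  step 3 ⇒ step 4: DCBBDCBDCDCBBDCDCBDCBBABDCDCBDCBBABDCDCBDCBBA ⇒ B·DC·DCB·DCB·B·DC·DCB·B·DC·B·DC·DCB·DCB·B·DC·B·DC·DCB·B·DC·DCB·DCB·BA·DCB·B·DC·B·DC·DCB·B·DC·DCB·DCB·BA·DCB·B·DC·B·DC·DCB·B·DC·DCB·DCB·BA
    A ↦ BA
    B ↦ DCB
    C ↦ DC
    D ↦ B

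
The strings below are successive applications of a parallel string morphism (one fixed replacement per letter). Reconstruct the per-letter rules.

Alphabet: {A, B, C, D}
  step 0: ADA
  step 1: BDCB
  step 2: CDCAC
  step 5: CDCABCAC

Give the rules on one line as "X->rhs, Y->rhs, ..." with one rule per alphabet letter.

  step 1 ⇒ step 2: BDCB ⇒ C·DC·A·C
    B ↦ C
    C ↦ A
    D ↦ DC
  step 0 ⇒ step 1: ADA ⇒ B·DC·B
    A ↦ B

A->B, B->C, C->A, D->DC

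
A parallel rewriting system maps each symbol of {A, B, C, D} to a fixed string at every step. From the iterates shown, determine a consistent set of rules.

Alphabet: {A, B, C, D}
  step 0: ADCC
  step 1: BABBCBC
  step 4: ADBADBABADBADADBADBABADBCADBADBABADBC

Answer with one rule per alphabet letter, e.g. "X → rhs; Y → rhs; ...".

A->B, B->AD, C->BC, D->AB

  step 0 ⇒ step 1: ADCC ⇒ B·AB·BC·BC
    A ↦ B
    C ↦ BC
    D ↦ AB
    B ↦ AD  (constrained at step 1)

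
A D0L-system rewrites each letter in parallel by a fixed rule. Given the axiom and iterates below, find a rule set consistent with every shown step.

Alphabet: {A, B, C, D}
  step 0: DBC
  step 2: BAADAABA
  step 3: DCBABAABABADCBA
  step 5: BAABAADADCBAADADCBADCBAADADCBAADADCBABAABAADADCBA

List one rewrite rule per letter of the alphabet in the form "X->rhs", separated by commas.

  step 2 ⇒ step 3: BAADAABA ⇒ DC·BA·BA·A·BA·BA·DC·BA
    A ↦ BA
    B ↦ DC
    D ↦ A
    C ↦ DA  (constrained at step 0)

A->BA, B->DC, C->DA, D->A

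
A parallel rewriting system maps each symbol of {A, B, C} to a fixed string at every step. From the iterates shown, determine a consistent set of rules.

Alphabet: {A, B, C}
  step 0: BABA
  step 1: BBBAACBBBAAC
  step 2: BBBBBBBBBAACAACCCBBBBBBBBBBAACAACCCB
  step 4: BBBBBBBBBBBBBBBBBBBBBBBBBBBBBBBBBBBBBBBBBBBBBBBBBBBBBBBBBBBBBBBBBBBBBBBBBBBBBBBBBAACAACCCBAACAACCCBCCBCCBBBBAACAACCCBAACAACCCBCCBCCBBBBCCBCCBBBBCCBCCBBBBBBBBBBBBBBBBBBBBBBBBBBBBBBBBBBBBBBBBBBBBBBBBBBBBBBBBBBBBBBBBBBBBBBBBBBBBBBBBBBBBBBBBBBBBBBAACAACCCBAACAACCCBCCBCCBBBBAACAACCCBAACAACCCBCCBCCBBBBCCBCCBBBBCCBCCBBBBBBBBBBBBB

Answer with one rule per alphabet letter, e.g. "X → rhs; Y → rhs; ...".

A->AAC, B->BBB, C->CCB

  step 1 ⇒ step 2: BBBAACBBBAAC ⇒ BBB·BBB·BBB·AAC·AAC·CCB·BBB·BBB·BBB·AAC·AAC·CCB
    A ↦ AAC
    B ↦ BBB
    C ↦ CCB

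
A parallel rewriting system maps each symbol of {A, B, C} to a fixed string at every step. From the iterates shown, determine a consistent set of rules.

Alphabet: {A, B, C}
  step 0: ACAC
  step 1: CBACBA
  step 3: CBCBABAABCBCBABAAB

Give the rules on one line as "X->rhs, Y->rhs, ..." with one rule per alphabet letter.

  step 0 ⇒ step 1: ACAC ⇒ CB·A·CB·A
    A ↦ CB
    C ↦ A
    B ↦ AB  (constrained at step 1)

A->CB, B->AB, C->A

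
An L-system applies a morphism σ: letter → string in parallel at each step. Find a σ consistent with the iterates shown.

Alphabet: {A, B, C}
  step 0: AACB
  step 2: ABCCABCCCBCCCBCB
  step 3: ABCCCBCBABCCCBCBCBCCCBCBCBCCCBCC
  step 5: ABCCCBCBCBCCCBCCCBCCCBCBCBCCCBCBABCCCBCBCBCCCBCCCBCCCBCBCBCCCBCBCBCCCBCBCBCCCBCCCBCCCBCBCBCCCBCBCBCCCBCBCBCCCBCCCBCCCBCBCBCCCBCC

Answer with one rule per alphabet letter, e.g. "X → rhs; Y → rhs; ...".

  step 2 ⇒ step 3: ABCCABCCCBCCCBCB ⇒ AB·CC·CB·CB·AB·CC·CB·CB·CB·CC·CB·CB·CB·CC·CB·CC
    A ↦ AB
    B ↦ CC
    C ↦ CB

A->AB, B->CC, C->CB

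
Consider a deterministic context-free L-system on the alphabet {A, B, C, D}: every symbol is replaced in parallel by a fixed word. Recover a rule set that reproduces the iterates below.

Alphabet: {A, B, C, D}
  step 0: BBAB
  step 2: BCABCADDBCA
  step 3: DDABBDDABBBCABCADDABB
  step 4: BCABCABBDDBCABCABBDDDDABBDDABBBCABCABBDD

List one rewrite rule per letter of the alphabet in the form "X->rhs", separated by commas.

A->BB, B->D, C->DA, D->BCA

  step 3 ⇒ step 4: DDABBDDABBBCABCADDABB ⇒ BCA·BCA·BB·D·D·BCA·BCA·BB·D·D·D·DA·BB·D·DA·BB·BCA·BCA·BB·D·D
    A ↦ BB
    B ↦ D
    C ↦ DA
    D ↦ BCA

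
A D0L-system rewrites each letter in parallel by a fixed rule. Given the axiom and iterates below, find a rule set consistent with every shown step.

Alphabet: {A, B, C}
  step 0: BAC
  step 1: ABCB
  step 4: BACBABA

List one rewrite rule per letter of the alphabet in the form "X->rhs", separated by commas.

  step 0 ⇒ step 1: BAC ⇒ A·B·CB
    A ↦ B
    B ↦ A
    C ↦ CB

A->B, B->A, C->CB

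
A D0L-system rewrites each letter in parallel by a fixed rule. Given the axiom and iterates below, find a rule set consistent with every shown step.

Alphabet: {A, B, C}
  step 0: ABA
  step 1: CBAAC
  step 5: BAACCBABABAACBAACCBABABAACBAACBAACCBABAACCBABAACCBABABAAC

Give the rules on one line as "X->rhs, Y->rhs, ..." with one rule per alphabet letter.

  step 0 ⇒ step 1: ABA ⇒ C·BAA·C
    A ↦ C
    B ↦ BAA
    C ↦ BA  (constrained at step 1)

A->C, B->BAA, C->BA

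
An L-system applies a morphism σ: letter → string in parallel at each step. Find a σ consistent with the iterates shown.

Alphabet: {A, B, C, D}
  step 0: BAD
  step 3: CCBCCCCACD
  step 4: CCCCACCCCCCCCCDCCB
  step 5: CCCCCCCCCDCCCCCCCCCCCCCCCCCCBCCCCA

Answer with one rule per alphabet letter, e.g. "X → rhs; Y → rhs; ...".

A->CD, B->A, C->CC, D->B

  step 4 ⇒ step 5: CCCCACCCCCCCCCDCCB ⇒ CC·CC·CC·CC·CD·CC·CC·CC·CC·CC·CC·CC·CC·CC·B·CC·CC·A
    A ↦ CD
    B ↦ A
    C ↦ CC
    D ↦ B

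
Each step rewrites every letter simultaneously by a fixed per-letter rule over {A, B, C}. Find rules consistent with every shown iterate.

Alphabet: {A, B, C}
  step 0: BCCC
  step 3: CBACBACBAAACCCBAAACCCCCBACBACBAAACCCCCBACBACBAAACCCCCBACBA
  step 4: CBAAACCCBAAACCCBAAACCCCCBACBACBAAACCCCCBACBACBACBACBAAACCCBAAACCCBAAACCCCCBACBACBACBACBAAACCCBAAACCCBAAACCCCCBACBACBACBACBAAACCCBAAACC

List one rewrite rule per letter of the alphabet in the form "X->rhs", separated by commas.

  step 3 ⇒ step 4: CBACBACBAAACCCBAAACCCCCBACBACBAAACCCCCBACBACBAAACCCCCBACBA ⇒ CBA·AAC·C·CBA·AAC·C·CBA·AAC·C·C·C·CBA·CBA·CBA·AAC·C·C·C·CBA·CBA·CBA·CBA·CBA·AAC·C·CBA·AAC·C·CBA·AAC·C·C·C·CBA·CBA·CBA·CBA·CBA·AAC·C·CBA·AAC·C·CBA·AAC·C·C·C·CBA·CBA·CBA·CBA·CBA·AAC·C·CBA·AAC·C
    A ↦ C
    B ↦ AAC
    C ↦ CBA

A->C, B->AAC, C->CBA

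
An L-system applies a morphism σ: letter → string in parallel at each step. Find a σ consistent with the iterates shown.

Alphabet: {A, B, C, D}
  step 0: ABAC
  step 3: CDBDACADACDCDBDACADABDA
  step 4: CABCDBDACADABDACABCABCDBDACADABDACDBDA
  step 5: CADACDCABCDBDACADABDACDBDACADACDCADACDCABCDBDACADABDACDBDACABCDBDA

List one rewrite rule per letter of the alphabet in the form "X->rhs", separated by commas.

  step 4 ⇒ step 5: CABCDBDACADABDACABCABCDBDACADABDACDBDA ⇒ CA·DA·CD·CA·B·CD·B·DA·CA·DA·B·DA·CD·B·DA·CA·DA·CD·CA·DA·CD·CA·B·CD·B·DA·CA·DA·B·DA·CD·B·DA·CA·B·CD·B·DA
    A ↦ DA
    B ↦ CD
    C ↦ CA
    D ↦ B

A->DA, B->CD, C->CA, D->B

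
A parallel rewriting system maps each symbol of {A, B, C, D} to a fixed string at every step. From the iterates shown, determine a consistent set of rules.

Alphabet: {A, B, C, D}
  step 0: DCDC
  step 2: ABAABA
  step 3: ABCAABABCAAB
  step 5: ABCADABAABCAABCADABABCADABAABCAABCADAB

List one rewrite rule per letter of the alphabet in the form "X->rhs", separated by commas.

  step 2 ⇒ step 3: ABAABA ⇒ AB·CA·AB·AB·CA·AB
    A ↦ AB
    B ↦ CA
    C ↦ D  (constrained at step 0)
    D ↦ A  (constrained at step 0)

A->AB, B->CA, C->D, D->A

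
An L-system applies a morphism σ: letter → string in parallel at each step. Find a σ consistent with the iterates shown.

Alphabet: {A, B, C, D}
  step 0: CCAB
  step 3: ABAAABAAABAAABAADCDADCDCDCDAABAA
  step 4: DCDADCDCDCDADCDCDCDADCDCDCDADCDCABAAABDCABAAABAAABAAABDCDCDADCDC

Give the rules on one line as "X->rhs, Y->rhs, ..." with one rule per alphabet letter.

  step 3 ⇒ step 4: ABAAABAAABAAABAADCDADCDCDCDAABAA ⇒ DC·DA·DC·DC·DC·DA·DC·DC·DC·DA·DC·DC·DC·DA·DC·DC·AB·AA·AB·DC·AB·AA·AB·AA·AB·AA·AB·DC·DC·DA·DC·DC
    A ↦ DC
    B ↦ DA
    C ↦ AA
    D ↦ AB

A->DC, B->DA, C->AA, D->AB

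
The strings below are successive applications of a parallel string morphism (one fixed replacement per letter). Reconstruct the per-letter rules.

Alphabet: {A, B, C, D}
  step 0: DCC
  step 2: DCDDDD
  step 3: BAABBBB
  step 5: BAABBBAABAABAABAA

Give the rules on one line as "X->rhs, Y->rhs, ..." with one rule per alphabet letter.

  step 2 ⇒ step 3: DCDDDD ⇒ B·AA·B·B·B·B
    C ↦ AA
    D ↦ B
    A ↦ D  (constrained at step 3)
    B ↦ DC  (constrained at step 3)

A->D, B->DC, C->AA, D->B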